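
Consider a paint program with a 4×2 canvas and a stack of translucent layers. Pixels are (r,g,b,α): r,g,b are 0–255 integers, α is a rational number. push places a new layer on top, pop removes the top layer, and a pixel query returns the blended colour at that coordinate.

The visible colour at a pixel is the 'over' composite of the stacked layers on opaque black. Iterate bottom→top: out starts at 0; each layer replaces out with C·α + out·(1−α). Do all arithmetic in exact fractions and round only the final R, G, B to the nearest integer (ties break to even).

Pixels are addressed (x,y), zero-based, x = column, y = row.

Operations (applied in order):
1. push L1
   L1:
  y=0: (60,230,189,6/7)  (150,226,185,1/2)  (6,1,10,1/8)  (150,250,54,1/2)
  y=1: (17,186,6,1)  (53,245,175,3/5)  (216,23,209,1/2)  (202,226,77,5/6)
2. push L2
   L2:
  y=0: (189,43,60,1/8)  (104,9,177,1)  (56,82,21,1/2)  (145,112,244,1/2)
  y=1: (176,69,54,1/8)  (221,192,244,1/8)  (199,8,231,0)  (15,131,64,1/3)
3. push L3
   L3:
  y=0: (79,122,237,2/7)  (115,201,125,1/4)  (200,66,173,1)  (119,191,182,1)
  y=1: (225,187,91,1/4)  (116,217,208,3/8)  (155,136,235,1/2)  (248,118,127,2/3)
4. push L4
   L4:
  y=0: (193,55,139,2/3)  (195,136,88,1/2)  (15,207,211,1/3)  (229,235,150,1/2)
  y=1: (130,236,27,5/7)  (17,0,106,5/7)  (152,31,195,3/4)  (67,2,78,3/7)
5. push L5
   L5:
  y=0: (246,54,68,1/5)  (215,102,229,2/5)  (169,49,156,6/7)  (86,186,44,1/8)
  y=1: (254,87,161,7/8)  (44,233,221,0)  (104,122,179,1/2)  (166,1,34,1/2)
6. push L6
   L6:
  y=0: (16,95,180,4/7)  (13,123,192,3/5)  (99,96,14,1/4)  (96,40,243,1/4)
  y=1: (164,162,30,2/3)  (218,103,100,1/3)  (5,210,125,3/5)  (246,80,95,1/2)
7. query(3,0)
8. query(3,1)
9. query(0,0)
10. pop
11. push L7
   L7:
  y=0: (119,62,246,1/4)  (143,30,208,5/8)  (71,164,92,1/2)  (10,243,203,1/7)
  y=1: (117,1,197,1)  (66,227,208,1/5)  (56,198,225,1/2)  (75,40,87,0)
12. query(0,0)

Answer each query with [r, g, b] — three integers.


query (3,0) [L1,L2,L3,L4,L5,L6] — begin 0,0,0
+L1 (α=1/2) → [75, 125, 27]
+L2 (α=1/2) → [110, 237/2, 271/2]
+L3 (α=1) → [119, 191, 182]
+L4 (α=1/2) → [174, 213, 166]
+L5 (α=1/8) → [163, 1677/8, 603/4]
+L6 (α=1/4) → [585/4, 5351/32, 2781/16]
= [146, 167, 174]

(3,1) stack=L1,L2,L3,L4,L5,L6; from [0,0,0]:
L1 α=5/6: [505/3, 565/3, 385/6]
L2 α=1/3: [1055/9, 1523/9, 577/9]
L3 α=2/3: [5519/27, 3647/27, 2863/27]
L4 α=3/7: [3929/27, 14750/189, 17770/189]
L5 α=1/2: [8411/54, 14939/378, 12098/189]
L6 α=1/2: [21695/108, 45179/756, 30053/378]
→ [201, 60, 80]

query (0,0) [L1,L2,L3,L4,L5,L6] — begin 0,0,0
after L1 α=6/7: [360/7, 1380/7, 162]
after L2 α=1/8: [549/8, 1423/8, 597/4]
after L3 α=2/7: [4009/56, 9067/56, 4881/28]
after L4 α=2/3: [25625/168, 15227/168, 12665/84]
after L5 α=1/5: [35957/210, 3499/42, 14093/105]
after L6 α=4/7: [40437/490, 8819/98, 39293/245]
rounded: [83, 90, 160]

query (0,0) [L1,L2,L3,L4,L5,L7] — begin 0,0,0
L1 α=6/7: [360/7, 1380/7, 162]
L2 α=1/8: [549/8, 1423/8, 597/4]
L3 α=2/7: [4009/56, 9067/56, 4881/28]
L4 α=2/3: [25625/168, 15227/168, 12665/84]
L5 α=1/5: [35957/210, 3499/42, 14093/105]
L7 α=1/4: [44287/280, 4367/56, 22703/140]
rounded: [158, 78, 162]


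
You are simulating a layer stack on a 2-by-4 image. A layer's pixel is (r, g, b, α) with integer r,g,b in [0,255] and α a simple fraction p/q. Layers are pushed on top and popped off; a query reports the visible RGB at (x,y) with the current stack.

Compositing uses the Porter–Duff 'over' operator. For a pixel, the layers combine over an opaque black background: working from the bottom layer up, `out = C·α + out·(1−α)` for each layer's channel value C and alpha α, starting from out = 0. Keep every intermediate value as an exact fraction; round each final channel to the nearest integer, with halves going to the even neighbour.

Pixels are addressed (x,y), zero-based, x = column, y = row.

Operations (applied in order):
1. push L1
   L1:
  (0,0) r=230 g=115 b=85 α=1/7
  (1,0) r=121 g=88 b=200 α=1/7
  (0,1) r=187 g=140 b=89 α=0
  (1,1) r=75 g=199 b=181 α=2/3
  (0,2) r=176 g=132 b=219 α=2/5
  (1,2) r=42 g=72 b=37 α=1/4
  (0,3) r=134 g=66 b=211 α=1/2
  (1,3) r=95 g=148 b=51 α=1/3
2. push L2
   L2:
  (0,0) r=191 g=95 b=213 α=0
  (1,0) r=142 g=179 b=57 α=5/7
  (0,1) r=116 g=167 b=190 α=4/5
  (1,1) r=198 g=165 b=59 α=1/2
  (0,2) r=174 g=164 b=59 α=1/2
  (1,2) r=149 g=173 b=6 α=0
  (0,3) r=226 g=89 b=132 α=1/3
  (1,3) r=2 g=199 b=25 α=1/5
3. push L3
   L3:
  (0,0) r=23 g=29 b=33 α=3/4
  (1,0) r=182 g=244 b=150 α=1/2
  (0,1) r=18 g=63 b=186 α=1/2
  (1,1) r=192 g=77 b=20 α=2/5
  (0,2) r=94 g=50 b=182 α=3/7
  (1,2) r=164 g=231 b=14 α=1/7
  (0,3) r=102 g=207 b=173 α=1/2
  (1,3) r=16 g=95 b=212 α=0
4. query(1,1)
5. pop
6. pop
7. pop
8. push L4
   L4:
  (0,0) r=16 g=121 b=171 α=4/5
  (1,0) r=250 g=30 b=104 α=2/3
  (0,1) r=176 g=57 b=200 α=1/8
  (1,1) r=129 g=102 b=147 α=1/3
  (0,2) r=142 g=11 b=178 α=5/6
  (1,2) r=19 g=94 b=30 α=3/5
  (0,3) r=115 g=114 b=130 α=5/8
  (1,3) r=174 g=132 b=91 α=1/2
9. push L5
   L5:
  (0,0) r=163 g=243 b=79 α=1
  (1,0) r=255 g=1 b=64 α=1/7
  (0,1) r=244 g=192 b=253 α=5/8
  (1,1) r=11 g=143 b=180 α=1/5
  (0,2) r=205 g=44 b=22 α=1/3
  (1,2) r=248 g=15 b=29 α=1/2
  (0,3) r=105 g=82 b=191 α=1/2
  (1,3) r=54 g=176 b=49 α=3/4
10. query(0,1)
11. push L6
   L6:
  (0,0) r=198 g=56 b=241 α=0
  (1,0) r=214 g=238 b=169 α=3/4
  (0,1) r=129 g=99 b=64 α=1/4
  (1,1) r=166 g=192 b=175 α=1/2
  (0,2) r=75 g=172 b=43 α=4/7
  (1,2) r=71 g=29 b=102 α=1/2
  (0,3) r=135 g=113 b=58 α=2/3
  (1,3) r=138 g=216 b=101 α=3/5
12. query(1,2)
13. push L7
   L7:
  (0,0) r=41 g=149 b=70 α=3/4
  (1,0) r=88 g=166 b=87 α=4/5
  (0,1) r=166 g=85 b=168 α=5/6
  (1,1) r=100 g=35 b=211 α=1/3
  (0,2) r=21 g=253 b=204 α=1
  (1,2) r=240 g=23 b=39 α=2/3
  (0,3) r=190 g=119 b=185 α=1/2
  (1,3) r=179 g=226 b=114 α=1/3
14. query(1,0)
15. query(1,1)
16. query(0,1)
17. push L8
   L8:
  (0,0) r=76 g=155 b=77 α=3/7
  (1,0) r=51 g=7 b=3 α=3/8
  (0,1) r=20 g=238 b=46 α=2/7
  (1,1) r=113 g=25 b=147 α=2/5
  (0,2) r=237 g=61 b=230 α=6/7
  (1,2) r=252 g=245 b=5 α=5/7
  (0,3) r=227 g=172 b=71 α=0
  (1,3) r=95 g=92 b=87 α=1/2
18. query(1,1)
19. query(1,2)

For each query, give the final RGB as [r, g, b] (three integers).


at x=1,y=1 over L1,L2,L3:
after L1 α=2/3: [50, 398/3, 362/3]
after L2 α=1/2: [124, 893/6, 539/6]
after L3 α=2/5: [756/5, 1201/10, 619/10]
→ [151, 120, 62]

at x=0,y=1 over L4,L5:
L4 α=1/8: [22, 57/8, 25]
L5 α=5/8: [643/4, 7851/64, 335/2]
= [161, 123, 168]

query (1,2) [L4,L5,L6] — begin 0,0,0
L4 α=3/5: [57/5, 282/5, 18]
L5 α=1/2: [1297/10, 357/10, 47/2]
L6 α=1/2: [2007/20, 647/20, 251/4]
→ [100, 32, 63]

at x=1,y=0 over L4,L5,L6,L7:
L4 α=2/3: [500/3, 20, 208/3]
L5 α=1/7: [1255/7, 121/7, 480/7]
L6 α=3/4: [5749/28, 5119/28, 4029/28]
L7 α=4/5: [3121/28, 23711/140, 13773/140]
→ [111, 169, 98]

at x=1,y=1 over L4,L5,L6,L7:
L4 α=1/3: [43, 34, 49]
L5 α=1/5: [183/5, 279/5, 376/5]
L6 α=1/2: [1013/10, 1239/10, 1251/10]
L7 α=1/3: [1513/15, 1414/15, 2306/15]
→ [101, 94, 154]

at x=0,y=1 over L4,L5,L6,L7:
L4 α=1/8: [22, 57/8, 25]
L5 α=5/8: [643/4, 7851/64, 335/2]
L6 α=1/4: [2445/16, 29889/256, 1133/8]
L7 α=5/6: [15725/96, 138689/1536, 7853/48]
rounded: [164, 90, 164]

query (1,1) [L4,L5,L6,L7,L8] — begin 0,0,0
+L4 (α=1/3) → [43, 34, 49]
+L5 (α=1/5) → [183/5, 279/5, 376/5]
+L6 (α=1/2) → [1013/10, 1239/10, 1251/10]
+L7 (α=1/3) → [1513/15, 1414/15, 2306/15]
+L8 (α=2/5) → [2643/25, 1664/25, 3776/25]
= [106, 67, 151]

query (1,2) [L4,L5,L6,L7,L8] — begin 0,0,0
after L4 α=3/5: [57/5, 282/5, 18]
after L5 α=1/2: [1297/10, 357/10, 47/2]
after L6 α=1/2: [2007/20, 647/20, 251/4]
after L7 α=2/3: [3869/20, 1567/60, 563/12]
after L8 α=5/7: [16469/70, 38317/210, 713/42]
→ [235, 182, 17]


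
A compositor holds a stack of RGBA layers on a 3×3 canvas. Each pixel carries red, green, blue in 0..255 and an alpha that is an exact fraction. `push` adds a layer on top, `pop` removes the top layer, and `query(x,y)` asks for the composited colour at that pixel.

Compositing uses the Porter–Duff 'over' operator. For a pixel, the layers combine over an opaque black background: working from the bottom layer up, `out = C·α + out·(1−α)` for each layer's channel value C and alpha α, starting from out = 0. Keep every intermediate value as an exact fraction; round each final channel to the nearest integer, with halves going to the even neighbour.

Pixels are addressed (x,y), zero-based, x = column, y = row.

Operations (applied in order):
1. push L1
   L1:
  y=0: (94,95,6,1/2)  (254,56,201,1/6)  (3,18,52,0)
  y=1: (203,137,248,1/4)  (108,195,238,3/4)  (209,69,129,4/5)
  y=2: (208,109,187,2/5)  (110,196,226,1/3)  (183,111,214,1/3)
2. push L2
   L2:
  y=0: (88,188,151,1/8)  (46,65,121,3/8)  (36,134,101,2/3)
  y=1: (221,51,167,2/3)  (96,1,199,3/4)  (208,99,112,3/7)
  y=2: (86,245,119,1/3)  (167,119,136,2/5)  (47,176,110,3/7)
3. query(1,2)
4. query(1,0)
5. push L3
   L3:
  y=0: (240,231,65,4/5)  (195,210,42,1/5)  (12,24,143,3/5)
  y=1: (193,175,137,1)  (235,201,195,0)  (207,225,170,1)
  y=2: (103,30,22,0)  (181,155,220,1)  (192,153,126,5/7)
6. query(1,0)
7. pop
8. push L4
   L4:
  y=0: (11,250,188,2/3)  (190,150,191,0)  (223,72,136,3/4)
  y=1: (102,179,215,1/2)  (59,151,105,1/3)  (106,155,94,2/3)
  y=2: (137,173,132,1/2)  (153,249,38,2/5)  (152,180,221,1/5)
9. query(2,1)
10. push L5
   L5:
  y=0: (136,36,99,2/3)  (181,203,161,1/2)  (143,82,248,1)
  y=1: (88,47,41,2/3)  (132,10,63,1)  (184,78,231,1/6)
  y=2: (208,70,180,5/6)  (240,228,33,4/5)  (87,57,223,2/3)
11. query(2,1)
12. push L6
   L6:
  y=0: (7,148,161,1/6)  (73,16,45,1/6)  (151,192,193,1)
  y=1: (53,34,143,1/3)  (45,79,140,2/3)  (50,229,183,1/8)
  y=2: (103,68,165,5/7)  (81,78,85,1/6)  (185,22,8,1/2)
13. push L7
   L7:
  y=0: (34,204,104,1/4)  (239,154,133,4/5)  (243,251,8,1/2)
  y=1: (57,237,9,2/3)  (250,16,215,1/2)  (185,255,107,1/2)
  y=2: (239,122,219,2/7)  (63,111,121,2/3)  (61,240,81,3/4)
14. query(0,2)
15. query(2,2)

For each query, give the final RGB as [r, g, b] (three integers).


(1,2) stack=L1,L2; from [0,0,0]:
+L1 (α=1/3) → [110/3, 196/3, 226/3]
+L2 (α=2/5) → [444/5, 434/5, 498/5]
rounded: [89, 87, 100]

at x=1,y=0 over L1,L2:
after L1 α=1/6: [127/3, 28/3, 67/2]
after L2 α=3/8: [1049/24, 725/24, 1061/16]
rounded: [44, 30, 66]

query (1,0) [L1,L2,L3] — begin 0,0,0
after L1 α=1/6: [127/3, 28/3, 67/2]
after L2 α=3/8: [1049/24, 725/24, 1061/16]
after L3 α=1/5: [2219/30, 397/6, 1229/20]
rounded: [74, 66, 61]

at x=2,y=1 over L1,L2,L4:
+L1 (α=4/5) → [836/5, 276/5, 516/5]
+L2 (α=3/7) → [6464/35, 2589/35, 3744/35]
+L4 (α=2/3) → [4628/35, 13439/105, 10324/105]
rounded: [132, 128, 98]

query (2,1) [L1,L2,L4,L5] — begin 0,0,0
+L1 (α=4/5) → [836/5, 276/5, 516/5]
+L2 (α=3/7) → [6464/35, 2589/35, 3744/35]
+L4 (α=2/3) → [4628/35, 13439/105, 10324/105]
+L5 (α=1/6) → [986/7, 15077/126, 15175/126]
= [141, 120, 120]

query (0,2) [L1,L2,L4,L5,L6,L7] — begin 0,0,0
after L1 α=2/5: [416/5, 218/5, 374/5]
after L2 α=1/3: [1262/15, 1661/15, 1343/15]
after L4 α=1/2: [3317/30, 2128/15, 3323/30]
after L5 α=5/6: [34517/180, 3689/45, 30323/180]
after L6 α=5/7: [80867/630, 22678/315, 14939/90]
after L7 α=2/7: [141095/882, 38050/441, 22823/126]
rounded: [160, 86, 181]

(2,2) stack=L1,L2,L4,L5,L6,L7; from [0,0,0]:
after L1 α=1/3: [61, 37, 214/3]
after L2 α=3/7: [55, 676/7, 1846/21]
after L4 α=1/5: [372/5, 3964/35, 2405/21]
after L5 α=2/3: [414/5, 7954/105, 11771/63]
after L6 α=1/2: [1339/10, 5132/105, 12275/126]
after L7 α=3/4: [3169/40, 20183/105, 42893/504]
= [79, 192, 85]


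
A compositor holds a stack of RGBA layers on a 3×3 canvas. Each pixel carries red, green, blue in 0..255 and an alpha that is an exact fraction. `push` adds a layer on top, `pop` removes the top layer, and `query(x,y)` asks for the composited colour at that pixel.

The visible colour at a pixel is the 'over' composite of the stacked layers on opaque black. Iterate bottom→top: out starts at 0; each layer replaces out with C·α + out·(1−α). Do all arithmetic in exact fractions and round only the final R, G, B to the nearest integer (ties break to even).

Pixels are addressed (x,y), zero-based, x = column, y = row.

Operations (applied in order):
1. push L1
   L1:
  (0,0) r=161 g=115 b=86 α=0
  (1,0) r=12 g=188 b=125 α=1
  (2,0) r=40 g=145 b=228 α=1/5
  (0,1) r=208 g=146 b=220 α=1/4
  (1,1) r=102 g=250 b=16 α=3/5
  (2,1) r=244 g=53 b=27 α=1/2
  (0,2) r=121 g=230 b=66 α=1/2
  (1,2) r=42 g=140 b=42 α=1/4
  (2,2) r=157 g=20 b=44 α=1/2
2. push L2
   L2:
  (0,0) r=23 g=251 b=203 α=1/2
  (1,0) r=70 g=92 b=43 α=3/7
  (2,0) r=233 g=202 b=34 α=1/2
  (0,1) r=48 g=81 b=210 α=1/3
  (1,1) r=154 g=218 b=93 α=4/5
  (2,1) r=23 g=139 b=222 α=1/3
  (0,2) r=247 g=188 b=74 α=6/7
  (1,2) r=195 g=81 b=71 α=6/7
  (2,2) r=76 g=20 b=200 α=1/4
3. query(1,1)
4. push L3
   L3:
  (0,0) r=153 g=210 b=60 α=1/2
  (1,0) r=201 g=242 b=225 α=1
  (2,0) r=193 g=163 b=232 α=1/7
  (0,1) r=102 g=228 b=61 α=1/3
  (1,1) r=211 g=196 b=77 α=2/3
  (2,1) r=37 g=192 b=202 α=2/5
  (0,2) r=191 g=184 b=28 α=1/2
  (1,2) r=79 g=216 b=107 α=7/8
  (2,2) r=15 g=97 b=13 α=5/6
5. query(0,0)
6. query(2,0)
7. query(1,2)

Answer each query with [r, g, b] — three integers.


at x=1,y=1 over L1,L2:
L1 α=3/5: [306/5, 150, 48/5]
L2 α=4/5: [3386/25, 1022/5, 1908/25]
rounded: [135, 204, 76]

at x=0,y=0 over L1,L2,L3:
after L1 α=0: [0, 0, 0]
after L2 α=1/2: [23/2, 251/2, 203/2]
after L3 α=1/2: [329/4, 671/4, 323/4]
rounded: [82, 168, 81]

at x=2,y=0 over L1,L2,L3:
+L1 (α=1/5) → [8, 29, 228/5]
+L2 (α=1/2) → [241/2, 231/2, 199/5]
+L3 (α=1/7) → [916/7, 856/7, 2354/35]
rounded: [131, 122, 67]

at x=1,y=2 over L1,L2,L3:
+L1 (α=1/4) → [21/2, 35, 21/2]
+L2 (α=6/7) → [2361/14, 521/7, 873/14]
+L3 (α=7/8) → [10103/112, 11105/56, 11359/112]
rounded: [90, 198, 101]


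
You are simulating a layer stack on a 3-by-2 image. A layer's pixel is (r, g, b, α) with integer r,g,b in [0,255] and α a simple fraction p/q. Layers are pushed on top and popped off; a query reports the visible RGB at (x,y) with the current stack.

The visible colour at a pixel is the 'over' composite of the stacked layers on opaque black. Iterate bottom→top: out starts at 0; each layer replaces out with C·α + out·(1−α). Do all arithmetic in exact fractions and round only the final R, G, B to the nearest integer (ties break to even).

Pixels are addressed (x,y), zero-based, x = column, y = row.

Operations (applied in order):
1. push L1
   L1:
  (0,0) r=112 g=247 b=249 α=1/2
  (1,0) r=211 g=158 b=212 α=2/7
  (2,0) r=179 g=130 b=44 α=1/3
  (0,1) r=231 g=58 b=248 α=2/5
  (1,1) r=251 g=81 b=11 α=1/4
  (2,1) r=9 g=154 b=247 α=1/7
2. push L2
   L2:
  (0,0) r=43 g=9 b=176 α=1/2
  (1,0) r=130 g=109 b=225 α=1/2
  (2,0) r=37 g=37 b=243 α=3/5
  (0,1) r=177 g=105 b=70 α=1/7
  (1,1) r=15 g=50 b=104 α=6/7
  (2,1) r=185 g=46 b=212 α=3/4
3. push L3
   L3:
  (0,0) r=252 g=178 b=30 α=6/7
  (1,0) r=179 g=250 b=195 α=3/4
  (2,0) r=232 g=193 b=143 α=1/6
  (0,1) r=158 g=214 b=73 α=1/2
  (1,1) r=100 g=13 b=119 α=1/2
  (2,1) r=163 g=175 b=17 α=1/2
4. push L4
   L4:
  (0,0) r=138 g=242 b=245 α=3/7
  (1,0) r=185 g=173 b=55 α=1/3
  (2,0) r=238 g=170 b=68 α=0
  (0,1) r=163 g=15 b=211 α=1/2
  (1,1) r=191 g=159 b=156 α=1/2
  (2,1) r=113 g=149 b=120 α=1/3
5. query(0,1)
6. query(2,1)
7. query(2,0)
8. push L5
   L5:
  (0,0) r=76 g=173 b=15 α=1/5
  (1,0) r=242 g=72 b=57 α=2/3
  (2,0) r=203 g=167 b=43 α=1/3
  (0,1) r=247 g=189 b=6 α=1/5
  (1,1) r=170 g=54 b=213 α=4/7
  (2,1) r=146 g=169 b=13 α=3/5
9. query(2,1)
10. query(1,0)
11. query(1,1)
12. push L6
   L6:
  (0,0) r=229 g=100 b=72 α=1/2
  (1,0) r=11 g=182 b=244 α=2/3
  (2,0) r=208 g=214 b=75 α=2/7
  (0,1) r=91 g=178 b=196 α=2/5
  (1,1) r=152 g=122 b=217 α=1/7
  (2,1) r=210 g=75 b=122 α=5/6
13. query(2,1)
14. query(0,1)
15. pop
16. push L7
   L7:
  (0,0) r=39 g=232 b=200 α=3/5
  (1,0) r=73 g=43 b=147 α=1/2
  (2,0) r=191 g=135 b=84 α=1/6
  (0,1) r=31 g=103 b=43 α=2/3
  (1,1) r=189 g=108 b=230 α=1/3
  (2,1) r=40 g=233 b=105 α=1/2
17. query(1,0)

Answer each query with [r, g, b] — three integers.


at x=0,y=1 over L1,L2,L3,L4:
L1 α=2/5: [462/5, 116/5, 496/5]
L2 α=1/7: [3657/35, 1221/35, 3326/35]
L3 α=1/2: [9187/70, 8711/70, 5881/70]
L4 α=1/2: [20597/140, 9761/140, 20651/140]
= [147, 70, 148]

at x=2,y=1 over L1,L2,L3,L4:
L1 α=1/7: [9/7, 22, 247/7]
L2 α=3/4: [1947/14, 40, 4699/28]
L3 α=1/2: [4229/28, 215/2, 5175/56]
L4 α=1/3: [1937/14, 364/3, 2845/28]
= [138, 121, 102]

query (2,0) [L1,L2,L3,L4] — begin 0,0,0
L1 α=1/3: [179/3, 130/3, 44/3]
L2 α=3/5: [691/15, 593/15, 455/3]
L3 α=1/6: [1387/18, 586/9, 1352/9]
L4 α=0: [1387/18, 586/9, 1352/9]
= [77, 65, 150]

query (2,1) [L1,L2,L3,L4,L5] — begin 0,0,0
after L1 α=1/7: [9/7, 22, 247/7]
after L2 α=3/4: [1947/14, 40, 4699/28]
after L3 α=1/2: [4229/28, 215/2, 5175/56]
after L4 α=1/3: [1937/14, 364/3, 2845/28]
after L5 α=3/5: [5003/35, 2249/15, 3391/70]
rounded: [143, 150, 48]

(1,0) stack=L1,L2,L3,L4,L5; from [0,0,0]:
+L1 (α=2/7) → [422/7, 316/7, 424/7]
+L2 (α=1/2) → [666/7, 1079/14, 1999/14]
+L3 (α=3/4) → [4425/28, 11579/56, 10189/56]
+L4 (α=1/3) → [7015/42, 16423/84, 11729/84]
+L5 (α=2/3) → [27343/126, 28519/252, 21305/252]
= [217, 113, 85]

at x=1,y=1 over L1,L2,L3,L4,L5:
L1 α=1/4: [251/4, 81/4, 11/4]
L2 α=6/7: [611/28, 183/4, 2507/28]
L3 α=1/2: [3411/56, 235/8, 5839/56]
L4 α=1/2: [14107/112, 1507/16, 14575/112]
L5 α=4/7: [118481/784, 7977/112, 139149/784]
rounded: [151, 71, 177]

at x=2,y=1 over L1,L2,L3,L4,L5,L6:
+L1 (α=1/7) → [9/7, 22, 247/7]
+L2 (α=3/4) → [1947/14, 40, 4699/28]
+L3 (α=1/2) → [4229/28, 215/2, 5175/56]
+L4 (α=1/3) → [1937/14, 364/3, 2845/28]
+L5 (α=3/5) → [5003/35, 2249/15, 3391/70]
+L6 (α=5/6) → [41753/210, 3937/45, 46091/420]
rounded: [199, 87, 110]

query (0,1) [L1,L2,L3,L4,L5,L6] — begin 0,0,0
L1 α=2/5: [462/5, 116/5, 496/5]
L2 α=1/7: [3657/35, 1221/35, 3326/35]
L3 α=1/2: [9187/70, 8711/70, 5881/70]
L4 α=1/2: [20597/140, 9761/140, 20651/140]
L5 α=1/5: [29242/175, 16376/175, 20861/175]
L6 α=2/5: [119576/875, 111428/875, 131183/875]
= [137, 127, 150]

(1,0) stack=L1,L2,L3,L4,L5,L7; from [0,0,0]:
L1 α=2/7: [422/7, 316/7, 424/7]
L2 α=1/2: [666/7, 1079/14, 1999/14]
L3 α=3/4: [4425/28, 11579/56, 10189/56]
L4 α=1/3: [7015/42, 16423/84, 11729/84]
L5 α=2/3: [27343/126, 28519/252, 21305/252]
L7 α=1/2: [36541/252, 39355/504, 58349/504]
= [145, 78, 116]


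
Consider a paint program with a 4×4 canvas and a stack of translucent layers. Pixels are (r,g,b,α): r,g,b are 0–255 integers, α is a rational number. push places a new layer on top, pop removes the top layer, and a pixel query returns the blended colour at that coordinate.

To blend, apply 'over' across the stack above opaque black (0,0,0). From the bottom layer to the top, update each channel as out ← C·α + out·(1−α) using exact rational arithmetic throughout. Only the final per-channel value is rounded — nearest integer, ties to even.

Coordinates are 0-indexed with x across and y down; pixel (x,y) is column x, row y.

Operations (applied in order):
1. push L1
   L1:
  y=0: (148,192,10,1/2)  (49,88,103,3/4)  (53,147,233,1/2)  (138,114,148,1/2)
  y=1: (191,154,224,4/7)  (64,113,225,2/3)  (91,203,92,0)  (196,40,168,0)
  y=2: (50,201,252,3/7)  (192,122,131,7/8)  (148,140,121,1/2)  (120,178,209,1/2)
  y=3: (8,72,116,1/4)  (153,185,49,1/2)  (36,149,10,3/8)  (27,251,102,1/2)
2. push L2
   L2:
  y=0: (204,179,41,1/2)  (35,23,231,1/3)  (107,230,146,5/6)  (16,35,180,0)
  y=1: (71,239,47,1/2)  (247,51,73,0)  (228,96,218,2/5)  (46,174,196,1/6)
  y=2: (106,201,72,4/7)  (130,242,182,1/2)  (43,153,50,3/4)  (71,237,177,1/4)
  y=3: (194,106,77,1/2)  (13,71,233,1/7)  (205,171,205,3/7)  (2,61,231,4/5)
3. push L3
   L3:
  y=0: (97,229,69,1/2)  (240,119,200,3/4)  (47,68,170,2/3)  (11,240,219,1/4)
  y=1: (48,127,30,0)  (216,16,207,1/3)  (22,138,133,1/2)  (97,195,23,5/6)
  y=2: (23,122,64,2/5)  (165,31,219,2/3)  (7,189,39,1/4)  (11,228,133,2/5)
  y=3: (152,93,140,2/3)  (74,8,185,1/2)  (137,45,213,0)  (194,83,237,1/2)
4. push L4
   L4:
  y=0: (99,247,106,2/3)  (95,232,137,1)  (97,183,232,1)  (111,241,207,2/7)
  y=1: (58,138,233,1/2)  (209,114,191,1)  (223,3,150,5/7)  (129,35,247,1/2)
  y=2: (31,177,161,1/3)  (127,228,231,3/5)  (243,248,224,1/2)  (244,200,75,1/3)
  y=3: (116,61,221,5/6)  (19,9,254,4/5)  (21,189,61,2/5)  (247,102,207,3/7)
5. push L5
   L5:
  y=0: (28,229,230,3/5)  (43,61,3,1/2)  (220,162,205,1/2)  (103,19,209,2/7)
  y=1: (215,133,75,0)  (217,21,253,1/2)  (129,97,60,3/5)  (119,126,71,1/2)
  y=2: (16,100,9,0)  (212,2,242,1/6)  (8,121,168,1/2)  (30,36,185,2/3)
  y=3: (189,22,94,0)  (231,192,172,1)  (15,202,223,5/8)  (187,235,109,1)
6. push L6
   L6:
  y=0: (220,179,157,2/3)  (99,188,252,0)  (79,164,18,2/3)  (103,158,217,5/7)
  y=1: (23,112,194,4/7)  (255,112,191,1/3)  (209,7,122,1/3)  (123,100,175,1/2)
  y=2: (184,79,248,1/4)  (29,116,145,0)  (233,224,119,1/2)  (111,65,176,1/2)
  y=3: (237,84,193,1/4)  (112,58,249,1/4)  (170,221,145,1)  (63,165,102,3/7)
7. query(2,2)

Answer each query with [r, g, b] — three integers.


(2,2) stack=L1,L2,L3,L4,L5,L6; from [0,0,0]:
+L1 (α=1/2) → [74, 70, 121/2]
+L2 (α=3/4) → [203/4, 529/4, 421/8]
+L3 (α=1/4) → [637/16, 2343/16, 1575/32]
+L4 (α=1/2) → [4525/32, 6311/32, 8743/64]
+L5 (α=1/2) → [4781/64, 10183/64, 19495/128]
+L6 (α=1/2) → [19693/128, 24519/128, 34727/256]
→ [154, 192, 136]


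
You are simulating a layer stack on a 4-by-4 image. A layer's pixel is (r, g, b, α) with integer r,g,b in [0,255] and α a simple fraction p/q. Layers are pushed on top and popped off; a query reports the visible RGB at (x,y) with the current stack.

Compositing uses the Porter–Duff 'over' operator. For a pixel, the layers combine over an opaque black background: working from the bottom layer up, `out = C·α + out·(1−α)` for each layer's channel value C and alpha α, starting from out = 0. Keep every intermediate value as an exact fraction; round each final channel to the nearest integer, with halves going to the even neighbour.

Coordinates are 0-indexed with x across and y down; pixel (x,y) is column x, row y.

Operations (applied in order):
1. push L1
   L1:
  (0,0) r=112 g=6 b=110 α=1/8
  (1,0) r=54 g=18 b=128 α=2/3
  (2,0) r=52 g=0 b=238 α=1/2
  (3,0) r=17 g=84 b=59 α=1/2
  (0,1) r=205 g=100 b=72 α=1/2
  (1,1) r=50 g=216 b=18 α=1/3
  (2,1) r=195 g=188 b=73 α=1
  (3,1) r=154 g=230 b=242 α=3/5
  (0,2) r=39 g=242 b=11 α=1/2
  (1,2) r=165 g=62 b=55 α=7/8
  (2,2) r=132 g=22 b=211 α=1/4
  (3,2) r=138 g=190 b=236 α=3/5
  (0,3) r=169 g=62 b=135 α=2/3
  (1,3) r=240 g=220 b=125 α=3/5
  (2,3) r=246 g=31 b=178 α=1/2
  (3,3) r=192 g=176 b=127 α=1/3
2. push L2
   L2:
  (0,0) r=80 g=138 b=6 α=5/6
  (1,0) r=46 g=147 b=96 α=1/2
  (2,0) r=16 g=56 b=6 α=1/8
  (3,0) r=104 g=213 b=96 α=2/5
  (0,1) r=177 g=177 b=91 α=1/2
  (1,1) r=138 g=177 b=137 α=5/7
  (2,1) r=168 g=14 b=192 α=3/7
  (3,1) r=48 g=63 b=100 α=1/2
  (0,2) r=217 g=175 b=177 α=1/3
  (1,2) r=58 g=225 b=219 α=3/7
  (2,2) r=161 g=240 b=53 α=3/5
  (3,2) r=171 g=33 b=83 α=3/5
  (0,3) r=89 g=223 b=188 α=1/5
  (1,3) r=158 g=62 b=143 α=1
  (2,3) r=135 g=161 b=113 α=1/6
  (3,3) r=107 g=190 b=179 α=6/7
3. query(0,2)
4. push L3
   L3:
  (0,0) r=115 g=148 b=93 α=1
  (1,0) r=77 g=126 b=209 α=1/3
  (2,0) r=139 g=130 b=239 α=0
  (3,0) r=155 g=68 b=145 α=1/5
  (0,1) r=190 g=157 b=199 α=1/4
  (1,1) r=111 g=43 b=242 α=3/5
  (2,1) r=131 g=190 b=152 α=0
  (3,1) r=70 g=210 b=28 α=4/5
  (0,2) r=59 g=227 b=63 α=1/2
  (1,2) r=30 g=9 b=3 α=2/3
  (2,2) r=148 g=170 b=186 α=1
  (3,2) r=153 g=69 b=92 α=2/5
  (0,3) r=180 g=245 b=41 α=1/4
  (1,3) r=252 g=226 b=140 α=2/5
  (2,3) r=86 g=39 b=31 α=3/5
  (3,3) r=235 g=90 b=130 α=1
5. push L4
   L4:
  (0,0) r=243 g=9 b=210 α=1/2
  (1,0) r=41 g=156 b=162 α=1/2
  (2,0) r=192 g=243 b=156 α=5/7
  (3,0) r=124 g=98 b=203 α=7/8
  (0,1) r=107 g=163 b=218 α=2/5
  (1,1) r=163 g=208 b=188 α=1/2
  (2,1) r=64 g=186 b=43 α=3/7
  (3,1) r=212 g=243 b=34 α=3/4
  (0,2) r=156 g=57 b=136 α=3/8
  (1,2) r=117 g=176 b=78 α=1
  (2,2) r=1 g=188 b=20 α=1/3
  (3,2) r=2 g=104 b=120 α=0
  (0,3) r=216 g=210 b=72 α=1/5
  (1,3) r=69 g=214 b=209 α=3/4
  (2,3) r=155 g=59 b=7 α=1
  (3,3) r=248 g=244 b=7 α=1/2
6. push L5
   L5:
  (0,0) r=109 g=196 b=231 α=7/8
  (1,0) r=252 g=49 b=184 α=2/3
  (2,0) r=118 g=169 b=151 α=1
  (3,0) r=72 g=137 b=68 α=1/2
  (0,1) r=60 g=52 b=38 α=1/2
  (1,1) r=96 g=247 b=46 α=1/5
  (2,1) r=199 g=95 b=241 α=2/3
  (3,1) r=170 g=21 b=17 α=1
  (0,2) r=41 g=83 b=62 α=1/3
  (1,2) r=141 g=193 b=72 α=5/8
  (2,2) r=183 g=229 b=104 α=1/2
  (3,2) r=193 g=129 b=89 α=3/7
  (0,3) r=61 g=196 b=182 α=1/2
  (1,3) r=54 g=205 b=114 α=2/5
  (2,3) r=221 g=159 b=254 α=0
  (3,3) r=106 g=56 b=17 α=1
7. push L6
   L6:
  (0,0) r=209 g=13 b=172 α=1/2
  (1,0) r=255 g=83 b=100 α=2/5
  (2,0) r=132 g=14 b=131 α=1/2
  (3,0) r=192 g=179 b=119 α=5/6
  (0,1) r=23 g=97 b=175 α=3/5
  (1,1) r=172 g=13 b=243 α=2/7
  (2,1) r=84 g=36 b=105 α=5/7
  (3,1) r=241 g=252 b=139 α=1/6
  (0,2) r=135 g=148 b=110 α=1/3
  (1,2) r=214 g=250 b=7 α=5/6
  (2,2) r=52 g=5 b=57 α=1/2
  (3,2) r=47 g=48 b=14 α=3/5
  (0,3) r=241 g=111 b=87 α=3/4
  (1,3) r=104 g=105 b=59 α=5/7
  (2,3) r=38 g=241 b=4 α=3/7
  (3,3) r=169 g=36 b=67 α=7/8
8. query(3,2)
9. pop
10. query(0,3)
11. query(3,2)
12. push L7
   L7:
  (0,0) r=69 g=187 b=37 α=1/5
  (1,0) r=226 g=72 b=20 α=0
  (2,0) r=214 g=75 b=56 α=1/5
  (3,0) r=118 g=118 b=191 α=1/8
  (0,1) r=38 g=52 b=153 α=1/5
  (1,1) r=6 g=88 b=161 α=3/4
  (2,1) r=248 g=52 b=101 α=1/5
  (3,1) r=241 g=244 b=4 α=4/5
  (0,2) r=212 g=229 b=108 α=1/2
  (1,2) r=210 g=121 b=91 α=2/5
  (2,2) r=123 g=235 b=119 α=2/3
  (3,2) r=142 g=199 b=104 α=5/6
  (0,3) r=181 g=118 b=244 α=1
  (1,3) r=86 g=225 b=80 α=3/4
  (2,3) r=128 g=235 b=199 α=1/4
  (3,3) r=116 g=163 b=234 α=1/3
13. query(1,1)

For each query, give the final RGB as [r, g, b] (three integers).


query (0,2) [L1,L2] — begin 0,0,0
+L1 (α=1/2) → [39/2, 121, 11/2]
+L2 (α=1/3) → [256/3, 139, 188/3]
rounded: [85, 139, 63]

at x=3,y=2 over L1,L2,L3,L4,L5,L6:
after L1 α=3/5: [414/5, 114, 708/5]
after L2 α=3/5: [3393/25, 327/5, 2661/25]
after L3 α=2/5: [17829/125, 1671/25, 12583/125]
after L4 α=0: [17829/125, 1671/25, 12583/125]
after L5 α=3/7: [143691/875, 2337/25, 83707/875]
after L6 α=3/5: [410757/4375, 8274/125, 204164/4375]
= [94, 66, 47]

at x=0,y=3 over L1,L2,L3,L4,L5:
L1 α=2/3: [338/3, 124/3, 90]
L2 α=1/5: [1619/15, 233/3, 548/5]
L3 α=1/4: [2519/20, 239/2, 1849/20]
L4 α=1/5: [3599/25, 688/5, 2209/25]
L5 α=1/2: [2562/25, 834/5, 6759/50]
= [102, 167, 135]

(3,2) stack=L1,L2,L3,L4,L5; from [0,0,0]:
+L1 (α=3/5) → [414/5, 114, 708/5]
+L2 (α=3/5) → [3393/25, 327/5, 2661/25]
+L3 (α=2/5) → [17829/125, 1671/25, 12583/125]
+L4 (α=0) → [17829/125, 1671/25, 12583/125]
+L5 (α=3/7) → [143691/875, 2337/25, 83707/875]
rounded: [164, 93, 96]

(1,1) stack=L1,L2,L3,L4,L5,L7; from [0,0,0]:
L1 α=1/3: [50/3, 72, 6]
L2 α=5/7: [310/3, 147, 697/7]
L3 α=3/5: [1619/15, 423/5, 6476/35]
L4 α=1/2: [2032/15, 1463/10, 6528/35]
L5 α=1/5: [9568/75, 4161/25, 27722/175]
L7 α=3/4: [5459/150, 10761/100, 112247/700]
→ [36, 108, 160]


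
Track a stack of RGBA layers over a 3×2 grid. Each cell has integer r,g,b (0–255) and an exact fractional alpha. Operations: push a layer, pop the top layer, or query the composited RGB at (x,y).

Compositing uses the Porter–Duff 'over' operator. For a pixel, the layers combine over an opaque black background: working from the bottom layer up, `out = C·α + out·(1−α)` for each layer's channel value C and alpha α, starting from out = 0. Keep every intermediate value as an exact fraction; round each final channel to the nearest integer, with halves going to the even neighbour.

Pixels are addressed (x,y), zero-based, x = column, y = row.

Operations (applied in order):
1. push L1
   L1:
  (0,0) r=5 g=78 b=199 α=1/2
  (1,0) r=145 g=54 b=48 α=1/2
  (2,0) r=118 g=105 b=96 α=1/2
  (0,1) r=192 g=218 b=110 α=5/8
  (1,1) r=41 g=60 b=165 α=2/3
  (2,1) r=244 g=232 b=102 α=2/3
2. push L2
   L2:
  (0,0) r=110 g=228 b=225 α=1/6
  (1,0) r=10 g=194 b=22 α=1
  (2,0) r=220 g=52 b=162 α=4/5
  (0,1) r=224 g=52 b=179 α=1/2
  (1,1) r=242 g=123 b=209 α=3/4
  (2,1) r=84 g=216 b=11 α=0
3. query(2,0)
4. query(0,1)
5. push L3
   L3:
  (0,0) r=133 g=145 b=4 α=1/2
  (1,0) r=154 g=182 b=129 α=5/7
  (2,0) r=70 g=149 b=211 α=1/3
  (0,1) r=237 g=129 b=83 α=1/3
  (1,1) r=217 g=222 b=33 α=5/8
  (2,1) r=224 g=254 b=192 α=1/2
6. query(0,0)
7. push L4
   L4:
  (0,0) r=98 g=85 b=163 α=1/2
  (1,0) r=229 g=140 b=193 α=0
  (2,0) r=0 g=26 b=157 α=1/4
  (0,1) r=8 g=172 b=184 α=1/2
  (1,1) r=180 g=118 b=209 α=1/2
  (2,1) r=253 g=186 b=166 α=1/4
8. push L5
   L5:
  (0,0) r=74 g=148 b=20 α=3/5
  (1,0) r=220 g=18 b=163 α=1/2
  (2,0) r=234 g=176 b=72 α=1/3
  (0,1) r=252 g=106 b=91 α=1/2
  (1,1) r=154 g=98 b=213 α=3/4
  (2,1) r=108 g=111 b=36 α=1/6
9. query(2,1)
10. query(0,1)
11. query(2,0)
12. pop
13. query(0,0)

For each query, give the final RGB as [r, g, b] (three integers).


(2,0) stack=L1,L2; from [0,0,0]:
+L1 (α=1/2) → [59, 105/2, 48]
+L2 (α=4/5) → [939/5, 521/10, 696/5]
rounded: [188, 52, 139]

at x=0,y=1 over L1,L2:
+L1 (α=5/8) → [120, 545/4, 275/4]
+L2 (α=1/2) → [172, 753/8, 991/8]
= [172, 94, 124]

query (0,0) [L1,L2,L3] — begin 0,0,0
L1 α=1/2: [5/2, 39, 199/2]
L2 α=1/6: [245/12, 141/2, 1445/12]
L3 α=1/2: [1841/24, 431/4, 1493/24]
→ [77, 108, 62]

query (2,1) [L1,L2,L3,L4,L5] — begin 0,0,0
+L1 (α=2/3) → [488/3, 464/3, 68]
+L2 (α=0) → [488/3, 464/3, 68]
+L3 (α=1/2) → [580/3, 613/3, 130]
+L4 (α=1/4) → [833/4, 799/4, 139]
+L5 (α=1/6) → [4597/24, 4439/24, 731/6]
rounded: [192, 185, 122]

(0,1) stack=L1,L2,L3,L4,L5; from [0,0,0]:
L1 α=5/8: [120, 545/4, 275/4]
L2 α=1/2: [172, 753/8, 991/8]
L3 α=1/3: [581/3, 423/4, 441/4]
L4 α=1/2: [605/6, 1111/8, 1177/8]
L5 α=1/2: [2117/12, 1959/16, 1905/16]
rounded: [176, 122, 119]

query (2,0) [L1,L2,L3,L4,L5] — begin 0,0,0
+L1 (α=1/2) → [59, 105/2, 48]
+L2 (α=4/5) → [939/5, 521/10, 696/5]
+L3 (α=1/3) → [2228/15, 422/5, 2447/15]
+L4 (α=1/4) → [557/5, 349/5, 808/5]
+L5 (α=1/3) → [2284/15, 526/5, 1976/15]
rounded: [152, 105, 132]

at x=0,y=0 over L1,L2,L3,L4:
after L1 α=1/2: [5/2, 39, 199/2]
after L2 α=1/6: [245/12, 141/2, 1445/12]
after L3 α=1/2: [1841/24, 431/4, 1493/24]
after L4 α=1/2: [4193/48, 771/8, 5405/48]
rounded: [87, 96, 113]


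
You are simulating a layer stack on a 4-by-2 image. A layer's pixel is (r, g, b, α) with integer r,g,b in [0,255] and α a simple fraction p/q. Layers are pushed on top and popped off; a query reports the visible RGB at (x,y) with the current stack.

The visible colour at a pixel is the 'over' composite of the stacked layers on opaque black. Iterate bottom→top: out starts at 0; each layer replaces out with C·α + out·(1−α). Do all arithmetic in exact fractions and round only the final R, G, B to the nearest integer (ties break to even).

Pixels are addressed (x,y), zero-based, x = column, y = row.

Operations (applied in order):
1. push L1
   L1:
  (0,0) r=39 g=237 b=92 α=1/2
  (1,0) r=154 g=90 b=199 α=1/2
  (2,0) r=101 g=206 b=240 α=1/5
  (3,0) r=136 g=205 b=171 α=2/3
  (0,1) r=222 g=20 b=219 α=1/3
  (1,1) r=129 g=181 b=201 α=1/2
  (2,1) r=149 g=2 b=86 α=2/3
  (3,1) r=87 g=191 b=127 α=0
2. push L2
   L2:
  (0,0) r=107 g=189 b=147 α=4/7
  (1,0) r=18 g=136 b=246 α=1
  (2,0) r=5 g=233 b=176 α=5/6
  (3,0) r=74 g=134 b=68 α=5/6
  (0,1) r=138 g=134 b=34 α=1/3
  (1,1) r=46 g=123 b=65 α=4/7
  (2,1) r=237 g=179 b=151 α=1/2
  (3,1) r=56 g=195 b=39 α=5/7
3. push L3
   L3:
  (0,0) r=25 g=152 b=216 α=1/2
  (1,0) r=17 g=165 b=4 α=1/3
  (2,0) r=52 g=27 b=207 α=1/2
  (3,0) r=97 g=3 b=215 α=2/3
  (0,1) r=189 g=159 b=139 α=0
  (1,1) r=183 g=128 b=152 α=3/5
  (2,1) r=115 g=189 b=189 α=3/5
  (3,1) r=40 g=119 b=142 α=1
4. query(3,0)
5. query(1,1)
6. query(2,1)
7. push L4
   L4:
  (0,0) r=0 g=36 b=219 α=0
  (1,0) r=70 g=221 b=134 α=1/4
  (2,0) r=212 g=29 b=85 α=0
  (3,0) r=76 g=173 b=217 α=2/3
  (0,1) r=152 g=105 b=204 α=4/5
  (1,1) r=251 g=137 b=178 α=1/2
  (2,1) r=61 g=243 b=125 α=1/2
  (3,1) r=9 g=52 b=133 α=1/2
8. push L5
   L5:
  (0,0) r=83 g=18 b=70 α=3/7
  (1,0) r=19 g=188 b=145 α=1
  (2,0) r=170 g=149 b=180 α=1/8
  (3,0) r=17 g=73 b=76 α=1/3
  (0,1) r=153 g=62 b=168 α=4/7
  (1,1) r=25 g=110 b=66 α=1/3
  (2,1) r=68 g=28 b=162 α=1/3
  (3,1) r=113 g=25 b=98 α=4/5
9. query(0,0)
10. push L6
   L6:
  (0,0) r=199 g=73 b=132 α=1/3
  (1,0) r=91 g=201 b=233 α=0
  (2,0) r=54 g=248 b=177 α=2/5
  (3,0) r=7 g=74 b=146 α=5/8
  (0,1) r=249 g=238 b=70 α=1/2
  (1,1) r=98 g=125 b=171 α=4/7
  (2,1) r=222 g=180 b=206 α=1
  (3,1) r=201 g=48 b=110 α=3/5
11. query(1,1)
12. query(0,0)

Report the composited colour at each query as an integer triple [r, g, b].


query (3,0) [L1,L2,L3] — begin 0,0,0
L1 α=2/3: [272/3, 410/3, 114]
L2 α=5/6: [691/9, 1210/9, 227/3]
L3 α=2/3: [2437/27, 1264/27, 1517/9]
= [90, 47, 169]

(1,1) stack=L1,L2,L3; from [0,0,0]:
+L1 (α=1/2) → [129/2, 181/2, 201/2]
+L2 (α=4/7) → [755/14, 1527/14, 1123/14]
+L3 (α=3/5) → [4598/35, 843/7, 863/7]
= [131, 120, 123]

(2,1) stack=L1,L2,L3; from [0,0,0]:
L1 α=2/3: [298/3, 4/3, 172/3]
L2 α=1/2: [1009/6, 541/6, 625/6]
L3 α=3/5: [2044/15, 2242/15, 2326/15]
→ [136, 149, 155]

(0,0) stack=L1,L2,L3,L4,L5; from [0,0,0]:
after L1 α=1/2: [39/2, 237/2, 46]
after L2 α=4/7: [139/2, 2223/14, 726/7]
after L3 α=1/2: [189/4, 4351/28, 1119/7]
after L4 α=0: [189/4, 4351/28, 1119/7]
after L5 α=3/7: [438/7, 4729/49, 5946/49]
= [63, 97, 121]

(1,1) stack=L1,L2,L3,L4,L5,L6; from [0,0,0]:
after L1 α=1/2: [129/2, 181/2, 201/2]
after L2 α=4/7: [755/14, 1527/14, 1123/14]
after L3 α=3/5: [4598/35, 843/7, 863/7]
after L4 α=1/2: [13383/70, 901/7, 2109/14]
after L5 α=1/3: [14258/105, 2572/21, 857/7]
after L6 α=4/7: [27978/245, 6072/49, 7359/49]
= [114, 124, 150]

(0,0) stack=L1,L2,L3,L4,L5,L6; from [0,0,0]:
after L1 α=1/2: [39/2, 237/2, 46]
after L2 α=4/7: [139/2, 2223/14, 726/7]
after L3 α=1/2: [189/4, 4351/28, 1119/7]
after L4 α=0: [189/4, 4351/28, 1119/7]
after L5 α=3/7: [438/7, 4729/49, 5946/49]
after L6 α=1/3: [2269/21, 4345/49, 6120/49]
→ [108, 89, 125]


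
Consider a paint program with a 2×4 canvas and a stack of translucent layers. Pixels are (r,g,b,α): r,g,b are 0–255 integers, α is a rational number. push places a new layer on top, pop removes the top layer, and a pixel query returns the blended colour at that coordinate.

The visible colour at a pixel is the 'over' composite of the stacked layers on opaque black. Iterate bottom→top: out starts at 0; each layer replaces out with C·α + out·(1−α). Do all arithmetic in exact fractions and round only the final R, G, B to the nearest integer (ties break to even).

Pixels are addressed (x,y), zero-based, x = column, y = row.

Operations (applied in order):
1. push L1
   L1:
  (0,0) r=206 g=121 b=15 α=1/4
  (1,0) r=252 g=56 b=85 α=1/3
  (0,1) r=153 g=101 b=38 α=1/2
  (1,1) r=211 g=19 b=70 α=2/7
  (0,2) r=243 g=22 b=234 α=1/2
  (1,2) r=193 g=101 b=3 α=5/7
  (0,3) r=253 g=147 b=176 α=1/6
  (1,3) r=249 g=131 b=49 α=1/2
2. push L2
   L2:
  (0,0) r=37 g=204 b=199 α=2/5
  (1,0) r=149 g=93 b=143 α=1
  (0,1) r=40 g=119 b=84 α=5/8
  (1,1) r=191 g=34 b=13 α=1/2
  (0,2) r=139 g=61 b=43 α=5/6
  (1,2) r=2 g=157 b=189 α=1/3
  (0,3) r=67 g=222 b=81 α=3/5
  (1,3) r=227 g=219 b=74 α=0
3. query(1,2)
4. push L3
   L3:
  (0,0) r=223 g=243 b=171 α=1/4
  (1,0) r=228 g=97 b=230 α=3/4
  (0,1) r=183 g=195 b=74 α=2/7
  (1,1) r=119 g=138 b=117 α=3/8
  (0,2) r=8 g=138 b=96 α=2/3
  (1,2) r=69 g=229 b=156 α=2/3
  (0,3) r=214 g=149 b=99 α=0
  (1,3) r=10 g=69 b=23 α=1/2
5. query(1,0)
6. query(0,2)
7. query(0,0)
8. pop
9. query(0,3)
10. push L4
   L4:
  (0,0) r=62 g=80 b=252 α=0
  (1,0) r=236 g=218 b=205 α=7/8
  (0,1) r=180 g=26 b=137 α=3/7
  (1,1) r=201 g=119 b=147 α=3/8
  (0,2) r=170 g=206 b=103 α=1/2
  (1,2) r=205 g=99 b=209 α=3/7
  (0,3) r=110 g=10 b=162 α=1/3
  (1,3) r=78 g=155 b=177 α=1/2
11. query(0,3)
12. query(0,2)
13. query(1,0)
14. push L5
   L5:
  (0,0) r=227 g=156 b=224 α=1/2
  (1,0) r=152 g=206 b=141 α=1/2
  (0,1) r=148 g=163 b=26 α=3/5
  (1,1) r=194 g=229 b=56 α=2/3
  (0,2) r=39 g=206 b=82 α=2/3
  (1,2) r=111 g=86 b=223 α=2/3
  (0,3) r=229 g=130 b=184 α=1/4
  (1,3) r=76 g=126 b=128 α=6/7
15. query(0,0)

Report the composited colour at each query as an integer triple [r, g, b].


query (1,2) [L1,L2] — begin 0,0,0
L1 α=5/7: [965/7, 505/7, 15/7]
L2 α=1/3: [648/7, 703/7, 451/7]
= [93, 100, 64]

at x=1,y=0 over L1,L2,L3:
after L1 α=1/3: [84, 56/3, 85/3]
after L2 α=1: [149, 93, 143]
after L3 α=3/4: [833/4, 96, 833/4]
= [208, 96, 208]

(0,2) stack=L1,L2,L3; from [0,0,0]:
+L1 (α=1/2) → [243/2, 11, 117]
+L2 (α=5/6) → [1633/12, 158/3, 166/3]
+L3 (α=2/3) → [1825/36, 986/9, 742/9]
rounded: [51, 110, 82]

query (0,0) [L1,L2,L3] — begin 0,0,0
+L1 (α=1/4) → [103/2, 121/4, 15/4]
+L2 (α=2/5) → [457/10, 399/4, 1637/20]
+L3 (α=1/4) → [3601/40, 2169/16, 8331/80]
rounded: [90, 136, 104]

query (0,3) [L1,L2] — begin 0,0,0
after L1 α=1/6: [253/6, 49/2, 88/3]
after L2 α=3/5: [856/15, 143, 181/3]
= [57, 143, 60]

at x=0,y=3 over L1,L2,L4:
L1 α=1/6: [253/6, 49/2, 88/3]
L2 α=3/5: [856/15, 143, 181/3]
L4 α=1/3: [3362/45, 296/3, 848/9]
→ [75, 99, 94]

at x=0,y=2 over L1,L2,L4:
after L1 α=1/2: [243/2, 11, 117]
after L2 α=5/6: [1633/12, 158/3, 166/3]
after L4 α=1/2: [3673/24, 388/3, 475/6]
rounded: [153, 129, 79]

(1,0) stack=L1,L2,L4; from [0,0,0]:
L1 α=1/3: [84, 56/3, 85/3]
L2 α=1: [149, 93, 143]
L4 α=7/8: [1801/8, 1619/8, 789/4]
= [225, 202, 197]

(0,0) stack=L1,L2,L4,L5; from [0,0,0]:
L1 α=1/4: [103/2, 121/4, 15/4]
L2 α=2/5: [457/10, 399/4, 1637/20]
L4 α=0: [457/10, 399/4, 1637/20]
L5 α=1/2: [2727/20, 1023/8, 6117/40]
rounded: [136, 128, 153]


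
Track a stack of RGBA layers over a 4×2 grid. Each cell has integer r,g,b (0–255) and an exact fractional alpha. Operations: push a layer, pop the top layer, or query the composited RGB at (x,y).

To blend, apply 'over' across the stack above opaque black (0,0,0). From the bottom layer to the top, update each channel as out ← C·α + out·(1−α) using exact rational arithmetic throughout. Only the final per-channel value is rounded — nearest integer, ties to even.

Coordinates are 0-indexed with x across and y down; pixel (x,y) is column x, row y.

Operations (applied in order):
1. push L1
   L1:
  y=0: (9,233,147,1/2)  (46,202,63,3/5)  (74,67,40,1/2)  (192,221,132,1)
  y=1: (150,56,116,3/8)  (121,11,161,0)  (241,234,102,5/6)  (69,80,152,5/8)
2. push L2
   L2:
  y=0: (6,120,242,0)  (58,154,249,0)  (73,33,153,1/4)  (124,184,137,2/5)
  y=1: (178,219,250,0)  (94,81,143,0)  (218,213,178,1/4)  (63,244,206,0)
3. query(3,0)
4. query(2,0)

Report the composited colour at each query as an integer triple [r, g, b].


at x=3,y=0 over L1,L2:
+L1 (α=1) → [192, 221, 132]
+L2 (α=2/5) → [824/5, 1031/5, 134]
rounded: [165, 206, 134]

(2,0) stack=L1,L2; from [0,0,0]:
after L1 α=1/2: [37, 67/2, 20]
after L2 α=1/4: [46, 267/8, 213/4]
→ [46, 33, 53]


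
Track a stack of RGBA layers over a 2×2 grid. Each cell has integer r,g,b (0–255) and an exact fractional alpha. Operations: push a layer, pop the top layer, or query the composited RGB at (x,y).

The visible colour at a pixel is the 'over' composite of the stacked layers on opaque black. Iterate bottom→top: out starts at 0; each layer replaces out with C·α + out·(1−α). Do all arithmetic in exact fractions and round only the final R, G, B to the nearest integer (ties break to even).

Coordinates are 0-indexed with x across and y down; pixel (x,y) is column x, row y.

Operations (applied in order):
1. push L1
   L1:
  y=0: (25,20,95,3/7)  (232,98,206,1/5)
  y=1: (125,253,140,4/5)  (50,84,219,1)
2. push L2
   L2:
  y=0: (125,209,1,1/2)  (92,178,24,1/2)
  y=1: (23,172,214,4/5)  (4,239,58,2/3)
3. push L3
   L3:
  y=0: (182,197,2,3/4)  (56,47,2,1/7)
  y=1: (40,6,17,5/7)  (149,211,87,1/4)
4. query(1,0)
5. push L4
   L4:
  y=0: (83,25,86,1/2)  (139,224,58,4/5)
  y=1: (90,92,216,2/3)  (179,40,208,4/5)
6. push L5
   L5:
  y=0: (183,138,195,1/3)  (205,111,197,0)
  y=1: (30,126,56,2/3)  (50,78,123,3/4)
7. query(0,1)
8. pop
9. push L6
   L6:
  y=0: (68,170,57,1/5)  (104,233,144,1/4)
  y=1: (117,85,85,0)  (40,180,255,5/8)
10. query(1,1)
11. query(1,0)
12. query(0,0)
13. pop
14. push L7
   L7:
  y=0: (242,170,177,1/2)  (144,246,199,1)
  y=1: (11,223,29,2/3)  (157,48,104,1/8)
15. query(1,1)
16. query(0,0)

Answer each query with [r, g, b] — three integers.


at x=1,y=0 over L1,L2,L3:
L1 α=1/5: [232/5, 98/5, 206/5]
L2 α=1/2: [346/5, 494/5, 163/5]
L3 α=1/7: [2356/35, 457/5, 988/35]
= [67, 91, 28]

(0,1) stack=L1,L2,L3,L4,L5; from [0,0,0]:
+L1 (α=4/5) → [100, 1012/5, 112]
+L2 (α=4/5) → [192/5, 4452/25, 968/5]
+L3 (α=5/7) → [1384/35, 9654/175, 2361/35]
+L4 (α=2/3) → [7684/105, 41854/525, 5827/35]
+L5 (α=2/3) → [13984/315, 174154/1575, 3249/35]
→ [44, 111, 93]

at x=1,y=1 over L1,L2,L3,L4,L6:
after L1 α=1: [50, 84, 219]
after L2 α=2/3: [58/3, 562/3, 335/3]
after L3 α=1/4: [207/4, 773/4, 211/2]
after L4 α=4/5: [3071/20, 1413/20, 375/2]
after L6 α=5/8: [13213/160, 22239/160, 3675/16]
→ [83, 139, 230]

(1,0) stack=L1,L2,L3,L4,L6; from [0,0,0]:
+L1 (α=1/5) → [232/5, 98/5, 206/5]
+L2 (α=1/2) → [346/5, 494/5, 163/5]
+L3 (α=1/7) → [2356/35, 457/5, 988/35]
+L4 (α=4/5) → [21816/175, 4937/25, 9108/175]
+L6 (α=1/4) → [20912/175, 5159/25, 13131/175]
rounded: [119, 206, 75]

query (0,0) [L1,L2,L3,L4,L6] — begin 0,0,0
after L1 α=3/7: [75/7, 60/7, 285/7]
after L2 α=1/2: [475/7, 1523/14, 146/7]
after L3 α=3/4: [4297/28, 9797/56, 47/7]
after L4 α=1/2: [6621/56, 11197/112, 649/14]
after L6 α=1/5: [7573/70, 15957/140, 1697/35]
→ [108, 114, 48]

at x=1,y=1 over L1,L2,L3,L4,L7:
L1 α=1: [50, 84, 219]
L2 α=2/3: [58/3, 562/3, 335/3]
L3 α=1/4: [207/4, 773/4, 211/2]
L4 α=4/5: [3071/20, 1413/20, 375/2]
L7 α=1/8: [24637/160, 10851/160, 2833/16]
rounded: [154, 68, 177]

at x=0,y=0 over L1,L2,L3,L4,L7:
after L1 α=3/7: [75/7, 60/7, 285/7]
after L2 α=1/2: [475/7, 1523/14, 146/7]
after L3 α=3/4: [4297/28, 9797/56, 47/7]
after L4 α=1/2: [6621/56, 11197/112, 649/14]
after L7 α=1/2: [20173/112, 30237/224, 3127/28]
→ [180, 135, 112]
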